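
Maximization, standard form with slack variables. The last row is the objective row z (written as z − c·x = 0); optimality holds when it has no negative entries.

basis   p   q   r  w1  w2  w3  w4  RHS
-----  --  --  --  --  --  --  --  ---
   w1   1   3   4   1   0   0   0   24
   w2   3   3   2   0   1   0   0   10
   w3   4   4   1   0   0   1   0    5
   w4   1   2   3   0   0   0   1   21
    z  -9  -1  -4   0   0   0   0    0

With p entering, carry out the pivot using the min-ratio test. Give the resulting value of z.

45/4

Ratio test on column p — row 1: 24/1 = 24; row 2: 10/3 = 10/3; row 3: 5/4 = 5/4; row 4: 21/1 = 21. Minimum is 5/4 at row 3 (w3 leaves); pivot element 4.
Pivot on row 3; the z-row RHS becomes 0 − (-9)·(5/4) = 45/4.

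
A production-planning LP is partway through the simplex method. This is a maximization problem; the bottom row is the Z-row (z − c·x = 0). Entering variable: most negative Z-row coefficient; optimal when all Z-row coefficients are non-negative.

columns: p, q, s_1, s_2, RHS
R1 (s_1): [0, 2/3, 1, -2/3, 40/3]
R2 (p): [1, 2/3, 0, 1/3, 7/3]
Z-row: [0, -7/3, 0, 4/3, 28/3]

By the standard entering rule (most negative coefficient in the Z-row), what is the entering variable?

q

Negative Z-row entries: q: -7/3.
The most negative is -7/3 in column q, so q enters.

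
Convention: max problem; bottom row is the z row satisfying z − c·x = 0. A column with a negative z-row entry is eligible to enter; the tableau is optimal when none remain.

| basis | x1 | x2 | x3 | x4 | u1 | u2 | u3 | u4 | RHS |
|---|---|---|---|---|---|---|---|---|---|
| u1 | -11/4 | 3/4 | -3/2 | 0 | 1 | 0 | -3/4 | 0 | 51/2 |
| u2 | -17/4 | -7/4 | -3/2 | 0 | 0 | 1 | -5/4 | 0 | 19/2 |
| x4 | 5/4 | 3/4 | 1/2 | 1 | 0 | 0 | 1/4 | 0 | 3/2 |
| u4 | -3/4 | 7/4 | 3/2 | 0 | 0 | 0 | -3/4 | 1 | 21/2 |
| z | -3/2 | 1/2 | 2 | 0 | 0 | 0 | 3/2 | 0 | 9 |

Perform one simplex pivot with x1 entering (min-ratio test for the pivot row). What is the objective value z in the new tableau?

54/5

Ratio test on column x1 — row 1: entry -11/4 ≤ 0; row 2: entry -17/4 ≤ 0; row 3: (3/2)/(5/4) = 6/5; row 4: entry -3/4 ≤ 0. Minimum is 6/5 at row 3 (x4 leaves); pivot element 5/4.
Pivot on row 3; the z-row RHS becomes 9 − (-3/2)·(6/5) = 54/5.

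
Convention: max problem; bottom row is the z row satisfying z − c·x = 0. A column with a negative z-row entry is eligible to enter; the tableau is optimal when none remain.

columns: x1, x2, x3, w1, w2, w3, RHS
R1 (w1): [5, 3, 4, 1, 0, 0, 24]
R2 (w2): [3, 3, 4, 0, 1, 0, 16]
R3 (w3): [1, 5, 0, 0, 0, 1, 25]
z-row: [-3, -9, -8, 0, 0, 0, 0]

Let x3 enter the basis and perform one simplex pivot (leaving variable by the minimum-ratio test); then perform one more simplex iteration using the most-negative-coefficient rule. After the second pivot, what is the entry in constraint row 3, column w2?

Ratio test on column x3 — row 1: 24/4 = 6; row 2: 16/4 = 4; row 3: entry 0 ≤ 0. Minimum is 4 at row 2 (w2 leaves); pivot element 4.
Divide row 2 by 4; eliminate column x3 from the other rows.
Second iteration: most negative z-row entry is -3 in column x2, so x2 enters.
Ratio test on column x2 — row 1: entry 0 ≤ 0; row 2: 4/(3/4) = 16/3; row 3: 25/5 = 5. Minimum is 5 at row 3 (w3 leaves); pivot element 5.
Divide row 3 by 5; eliminate column x2 from the other rows.
After both pivots, the entry at constraint row 3, column w2 is 0.

0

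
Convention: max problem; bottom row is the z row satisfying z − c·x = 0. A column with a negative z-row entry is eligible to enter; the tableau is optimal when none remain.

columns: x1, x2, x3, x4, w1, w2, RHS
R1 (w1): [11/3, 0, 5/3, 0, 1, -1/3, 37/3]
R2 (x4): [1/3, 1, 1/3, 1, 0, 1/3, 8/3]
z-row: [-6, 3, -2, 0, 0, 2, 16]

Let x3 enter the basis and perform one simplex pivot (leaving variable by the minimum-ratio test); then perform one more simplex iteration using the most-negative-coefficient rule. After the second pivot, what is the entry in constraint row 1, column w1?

Ratio test on column x3 — row 1: (37/3)/(5/3) = 37/5; row 2: (8/3)/(1/3) = 8. Minimum is 37/5 at row 1 (w1 leaves); pivot element 5/3.
Divide row 1 by 5/3; eliminate column x3 from the other rows.
Second iteration: most negative z-row entry is -8/5 in column x1, so x1 enters.
Ratio test on column x1 — row 1: (37/5)/(11/5) = 37/11; row 2: entry -2/5 ≤ 0. Minimum is 37/11 at row 1 (x3 leaves); pivot element 11/5.
Divide row 1 by 11/5; eliminate column x1 from the other rows.
After both pivots, the entry at constraint row 1, column w1 is 3/11.

3/11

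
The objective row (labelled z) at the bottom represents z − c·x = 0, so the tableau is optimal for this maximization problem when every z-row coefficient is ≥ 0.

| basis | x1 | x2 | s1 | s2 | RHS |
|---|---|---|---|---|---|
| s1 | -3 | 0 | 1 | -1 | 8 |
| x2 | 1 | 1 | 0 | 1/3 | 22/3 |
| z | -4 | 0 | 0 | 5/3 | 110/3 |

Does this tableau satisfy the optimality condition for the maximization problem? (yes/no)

The z-row has a negative entry -4 in column x1, so it is not optimal.

no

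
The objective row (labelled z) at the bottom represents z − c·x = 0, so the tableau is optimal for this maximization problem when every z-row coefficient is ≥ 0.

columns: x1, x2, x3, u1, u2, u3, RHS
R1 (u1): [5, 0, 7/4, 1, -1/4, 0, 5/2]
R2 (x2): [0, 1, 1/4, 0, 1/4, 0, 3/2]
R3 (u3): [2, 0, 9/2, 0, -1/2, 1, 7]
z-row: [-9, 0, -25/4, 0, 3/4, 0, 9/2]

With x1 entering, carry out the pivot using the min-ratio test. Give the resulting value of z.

9

Ratio test on column x1 — row 1: (5/2)/5 = 1/2; row 2: entry 0 ≤ 0; row 3: 7/2 = 7/2. Minimum is 1/2 at row 1 (u1 leaves); pivot element 5.
Pivot on row 1; the z-row RHS becomes 9/2 − (-9)·(1/2) = 9.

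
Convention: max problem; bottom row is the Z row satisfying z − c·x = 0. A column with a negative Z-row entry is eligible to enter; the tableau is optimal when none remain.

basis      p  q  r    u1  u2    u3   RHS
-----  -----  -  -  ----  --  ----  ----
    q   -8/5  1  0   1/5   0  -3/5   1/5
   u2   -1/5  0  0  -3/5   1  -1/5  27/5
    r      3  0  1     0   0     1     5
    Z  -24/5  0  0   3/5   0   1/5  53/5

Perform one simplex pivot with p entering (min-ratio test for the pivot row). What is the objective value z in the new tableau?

93/5

Ratio test on column p — row 1: entry -8/5 ≤ 0; row 2: entry -1/5 ≤ 0; row 3: 5/3 = 5/3. Minimum is 5/3 at row 3 (r leaves); pivot element 3.
Pivot on row 3; the Z-row RHS becomes 53/5 − (-24/5)·(5/3) = 93/5.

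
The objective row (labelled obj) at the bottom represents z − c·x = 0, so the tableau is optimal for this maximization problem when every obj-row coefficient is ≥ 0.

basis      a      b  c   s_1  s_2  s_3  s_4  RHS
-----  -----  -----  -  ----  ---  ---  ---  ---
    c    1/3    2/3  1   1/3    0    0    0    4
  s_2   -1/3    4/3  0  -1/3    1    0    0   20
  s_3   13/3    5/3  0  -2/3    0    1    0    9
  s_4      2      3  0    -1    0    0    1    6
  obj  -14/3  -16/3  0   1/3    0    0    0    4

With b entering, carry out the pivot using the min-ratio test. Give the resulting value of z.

Ratio test on column b — row 1: 4/(2/3) = 6; row 2: 20/(4/3) = 15; row 3: 9/(5/3) = 27/5; row 4: 6/3 = 2. Minimum is 2 at row 4 (s_4 leaves); pivot element 3.
Pivot on row 4; the obj-row RHS becomes 4 − (-16/3)·2 = 44/3.

44/3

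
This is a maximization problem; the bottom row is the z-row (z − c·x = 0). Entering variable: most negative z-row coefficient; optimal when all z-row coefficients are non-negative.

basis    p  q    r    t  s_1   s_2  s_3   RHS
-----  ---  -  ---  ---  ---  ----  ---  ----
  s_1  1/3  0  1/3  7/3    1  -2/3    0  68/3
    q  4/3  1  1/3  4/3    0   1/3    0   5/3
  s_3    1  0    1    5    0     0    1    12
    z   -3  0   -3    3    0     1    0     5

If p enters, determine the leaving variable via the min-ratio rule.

Column p entries and ratios — s_1: (68/3)/(1/3) = 68; q: (5/3)/(4/3) = 5/4; s_3: 12/1 = 12.
Smallest ratio is 5/4 in the row of q, so q leaves.

q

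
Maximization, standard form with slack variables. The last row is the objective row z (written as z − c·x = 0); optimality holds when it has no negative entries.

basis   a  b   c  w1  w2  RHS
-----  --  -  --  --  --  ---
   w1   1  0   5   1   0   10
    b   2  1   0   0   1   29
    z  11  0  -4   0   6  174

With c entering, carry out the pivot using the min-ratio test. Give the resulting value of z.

182

Ratio test on column c — row 1: 10/5 = 2; row 2: entry 0 ≤ 0. Minimum is 2 at row 1 (w1 leaves); pivot element 5.
Pivot on row 1; the z-row RHS becomes 174 − (-4)·2 = 182.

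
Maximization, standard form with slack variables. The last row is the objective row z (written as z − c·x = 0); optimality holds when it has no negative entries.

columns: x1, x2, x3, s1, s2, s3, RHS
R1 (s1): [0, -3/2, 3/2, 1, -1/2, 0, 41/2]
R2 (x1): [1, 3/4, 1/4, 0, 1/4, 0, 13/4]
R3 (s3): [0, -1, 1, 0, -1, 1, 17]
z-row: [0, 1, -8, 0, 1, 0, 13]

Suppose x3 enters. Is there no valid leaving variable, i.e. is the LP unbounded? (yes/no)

no

Column x3 has positive entries in row(s) 1, 2, 3, so the ratio test bounds it — not unbounded.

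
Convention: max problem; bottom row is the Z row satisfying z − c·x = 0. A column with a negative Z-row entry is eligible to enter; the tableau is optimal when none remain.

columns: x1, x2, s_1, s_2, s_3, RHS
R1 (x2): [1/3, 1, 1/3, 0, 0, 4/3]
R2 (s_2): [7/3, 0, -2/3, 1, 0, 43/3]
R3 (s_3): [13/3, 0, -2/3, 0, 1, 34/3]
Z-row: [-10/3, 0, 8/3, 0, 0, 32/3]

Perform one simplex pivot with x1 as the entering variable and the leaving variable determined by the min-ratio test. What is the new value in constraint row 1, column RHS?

6/13

Ratio test on column x1 — row 1: (4/3)/(1/3) = 4; row 2: (43/3)/(7/3) = 43/7; row 3: (34/3)/(13/3) = 34/13. Minimum is 34/13 at row 3 (s_3 leaves); pivot element 13/3.
Divide row 3 by 13/3; eliminate column x1 from the other rows.
Row 1 update in column RHS: 4/3 − (1/3)·(34/13) = 6/13.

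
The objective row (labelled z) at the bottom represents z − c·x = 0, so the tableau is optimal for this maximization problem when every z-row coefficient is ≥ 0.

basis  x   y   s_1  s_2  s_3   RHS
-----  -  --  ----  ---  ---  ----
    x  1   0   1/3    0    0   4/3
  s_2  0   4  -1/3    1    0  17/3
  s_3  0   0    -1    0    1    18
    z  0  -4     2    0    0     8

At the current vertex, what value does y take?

y is not in the basis, so in the current basic feasible solution y = 0.

0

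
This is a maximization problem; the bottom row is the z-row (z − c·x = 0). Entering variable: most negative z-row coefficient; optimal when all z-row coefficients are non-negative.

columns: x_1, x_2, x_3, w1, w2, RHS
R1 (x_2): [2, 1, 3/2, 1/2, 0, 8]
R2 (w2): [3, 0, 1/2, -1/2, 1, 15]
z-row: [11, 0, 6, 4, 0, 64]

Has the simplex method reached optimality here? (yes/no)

Every z-row coefficient is ≥ 0, so the tableau is optimal.

yes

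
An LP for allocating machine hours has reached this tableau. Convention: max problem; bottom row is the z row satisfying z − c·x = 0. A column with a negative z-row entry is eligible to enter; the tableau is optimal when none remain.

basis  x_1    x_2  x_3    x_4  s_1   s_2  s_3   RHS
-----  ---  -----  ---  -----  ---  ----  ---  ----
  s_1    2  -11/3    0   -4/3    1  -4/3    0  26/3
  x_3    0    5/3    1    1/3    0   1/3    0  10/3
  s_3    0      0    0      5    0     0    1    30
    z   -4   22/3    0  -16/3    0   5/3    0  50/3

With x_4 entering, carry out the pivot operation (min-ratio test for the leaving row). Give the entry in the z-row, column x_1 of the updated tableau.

-4

Ratio test on column x_4 — row 1: entry -4/3 ≤ 0; row 2: (10/3)/(1/3) = 10; row 3: 30/5 = 6. Minimum is 6 at row 3 (s_3 leaves); pivot element 5.
Divide row 3 by 5; eliminate column x_4 from the other rows.
z-row update in column x_1: -4 − (-16/3)·0 = -4.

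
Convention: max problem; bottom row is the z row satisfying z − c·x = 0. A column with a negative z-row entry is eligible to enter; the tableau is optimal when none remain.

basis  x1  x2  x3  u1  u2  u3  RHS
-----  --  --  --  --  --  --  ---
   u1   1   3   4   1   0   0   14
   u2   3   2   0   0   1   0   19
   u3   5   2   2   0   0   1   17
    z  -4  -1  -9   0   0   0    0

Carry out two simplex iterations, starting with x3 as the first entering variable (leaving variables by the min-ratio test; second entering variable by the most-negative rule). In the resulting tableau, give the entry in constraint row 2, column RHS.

37/3

Ratio test on column x3 — row 1: 14/4 = 7/2; row 2: entry 0 ≤ 0; row 3: 17/2 = 17/2. Minimum is 7/2 at row 1 (u1 leaves); pivot element 4.
Divide row 1 by 4; eliminate column x3 from the other rows.
Second iteration: most negative z-row entry is -7/4 in column x1, so x1 enters.
Ratio test on column x1 — row 1: (7/2)/(1/4) = 14; row 2: 19/3 = 19/3; row 3: 10/(9/2) = 20/9. Minimum is 20/9 at row 3 (u3 leaves); pivot element 9/2.
Divide row 3 by 9/2; eliminate column x1 from the other rows.
After both pivots, the entry at constraint row 2, column RHS is 37/3.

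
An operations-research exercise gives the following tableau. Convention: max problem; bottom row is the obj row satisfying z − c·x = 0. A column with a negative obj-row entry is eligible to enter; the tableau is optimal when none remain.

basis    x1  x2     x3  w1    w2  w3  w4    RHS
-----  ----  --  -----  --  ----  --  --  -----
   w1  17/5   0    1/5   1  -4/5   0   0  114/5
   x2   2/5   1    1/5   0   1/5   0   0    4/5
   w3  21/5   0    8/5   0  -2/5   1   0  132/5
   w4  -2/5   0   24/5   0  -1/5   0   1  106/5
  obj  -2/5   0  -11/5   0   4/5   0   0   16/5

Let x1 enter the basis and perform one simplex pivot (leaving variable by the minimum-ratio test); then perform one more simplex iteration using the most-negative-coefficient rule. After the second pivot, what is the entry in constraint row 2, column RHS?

Ratio test on column x1 — row 1: (114/5)/(17/5) = 114/17; row 2: (4/5)/(2/5) = 2; row 3: (132/5)/(21/5) = 44/7; row 4: entry -2/5 ≤ 0. Minimum is 2 at row 2 (x2 leaves); pivot element 2/5.
Divide row 2 by 2/5; eliminate column x1 from the other rows.
Second iteration: most negative obj-row entry is -2 in column x3, so x3 enters.
Ratio test on column x3 — row 1: entry -3/2 ≤ 0; row 2: 2/(1/2) = 4; row 3: entry -1/2 ≤ 0; row 4: 22/5 = 22/5. Minimum is 4 at row 2 (x1 leaves); pivot element 1/2.
Divide row 2 by 1/2; eliminate column x3 from the other rows.
After both pivots, the entry at constraint row 2, column RHS is 4.

4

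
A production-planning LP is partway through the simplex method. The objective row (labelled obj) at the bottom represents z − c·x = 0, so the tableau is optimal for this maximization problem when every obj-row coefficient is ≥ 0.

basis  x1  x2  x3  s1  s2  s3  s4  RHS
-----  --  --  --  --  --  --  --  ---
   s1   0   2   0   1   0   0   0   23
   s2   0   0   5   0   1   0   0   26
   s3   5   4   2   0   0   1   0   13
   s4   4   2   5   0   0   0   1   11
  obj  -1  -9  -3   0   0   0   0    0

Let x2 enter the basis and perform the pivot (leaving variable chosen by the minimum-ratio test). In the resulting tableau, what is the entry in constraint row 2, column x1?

0

Ratio test on column x2 — row 1: 23/2 = 23/2; row 2: entry 0 ≤ 0; row 3: 13/4 = 13/4; row 4: 11/2 = 11/2. Minimum is 13/4 at row 3 (s3 leaves); pivot element 4.
Divide row 3 by 4; eliminate column x2 from the other rows.
Row 2 update in column x1: 0 − 0·(5/4) = 0.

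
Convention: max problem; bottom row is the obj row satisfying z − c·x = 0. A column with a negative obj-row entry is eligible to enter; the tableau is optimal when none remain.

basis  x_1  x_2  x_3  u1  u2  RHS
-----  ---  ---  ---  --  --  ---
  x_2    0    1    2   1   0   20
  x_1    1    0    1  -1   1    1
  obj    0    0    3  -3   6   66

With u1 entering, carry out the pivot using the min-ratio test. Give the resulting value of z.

Ratio test on column u1 — row 1: 20/1 = 20; row 2: entry -1 ≤ 0. Minimum is 20 at row 1 (x_2 leaves); pivot element 1.
Pivot on row 1; the obj-row RHS becomes 66 − (-3)·20 = 126.

126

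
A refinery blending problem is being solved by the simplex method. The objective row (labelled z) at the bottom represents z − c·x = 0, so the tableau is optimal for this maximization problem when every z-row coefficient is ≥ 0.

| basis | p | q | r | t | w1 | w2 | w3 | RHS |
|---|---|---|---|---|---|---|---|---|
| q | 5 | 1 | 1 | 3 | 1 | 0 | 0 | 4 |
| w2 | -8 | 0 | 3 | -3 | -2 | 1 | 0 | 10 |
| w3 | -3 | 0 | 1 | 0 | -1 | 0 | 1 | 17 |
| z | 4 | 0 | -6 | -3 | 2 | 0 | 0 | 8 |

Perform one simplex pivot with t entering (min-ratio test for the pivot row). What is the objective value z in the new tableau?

Ratio test on column t — row 1: 4/3 = 4/3; row 2: entry -3 ≤ 0; row 3: entry 0 ≤ 0. Minimum is 4/3 at row 1 (q leaves); pivot element 3.
Pivot on row 1; the z-row RHS becomes 8 − (-3)·(4/3) = 12.

12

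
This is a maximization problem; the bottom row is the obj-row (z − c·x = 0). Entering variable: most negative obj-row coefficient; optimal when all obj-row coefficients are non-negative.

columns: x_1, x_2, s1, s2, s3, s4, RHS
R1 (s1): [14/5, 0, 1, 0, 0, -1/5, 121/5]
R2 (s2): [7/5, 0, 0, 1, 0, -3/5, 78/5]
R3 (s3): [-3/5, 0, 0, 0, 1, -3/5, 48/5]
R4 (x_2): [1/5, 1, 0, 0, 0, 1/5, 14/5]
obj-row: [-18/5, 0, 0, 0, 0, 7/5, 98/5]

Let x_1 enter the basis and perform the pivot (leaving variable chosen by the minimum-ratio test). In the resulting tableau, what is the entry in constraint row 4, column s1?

-1/14

Ratio test on column x_1 — row 1: (121/5)/(14/5) = 121/14; row 2: (78/5)/(7/5) = 78/7; row 3: entry -3/5 ≤ 0; row 4: (14/5)/(1/5) = 14. Minimum is 121/14 at row 1 (s1 leaves); pivot element 14/5.
Divide row 1 by 14/5; eliminate column x_1 from the other rows.
Row 4 update in column s1: 0 − (1/5)·(5/14) = -1/14.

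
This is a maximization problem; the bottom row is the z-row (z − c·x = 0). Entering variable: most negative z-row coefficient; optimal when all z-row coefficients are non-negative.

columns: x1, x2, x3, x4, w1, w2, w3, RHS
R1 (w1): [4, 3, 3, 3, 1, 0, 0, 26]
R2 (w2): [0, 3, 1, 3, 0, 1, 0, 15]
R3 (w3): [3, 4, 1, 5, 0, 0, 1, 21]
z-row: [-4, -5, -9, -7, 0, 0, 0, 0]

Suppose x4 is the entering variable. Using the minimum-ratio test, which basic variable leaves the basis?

Column x4 entries and ratios — w1: 26/3 = 26/3; w2: 15/3 = 5; w3: 21/5 = 21/5.
Smallest ratio is 21/5 in the row of w3, so w3 leaves.

w3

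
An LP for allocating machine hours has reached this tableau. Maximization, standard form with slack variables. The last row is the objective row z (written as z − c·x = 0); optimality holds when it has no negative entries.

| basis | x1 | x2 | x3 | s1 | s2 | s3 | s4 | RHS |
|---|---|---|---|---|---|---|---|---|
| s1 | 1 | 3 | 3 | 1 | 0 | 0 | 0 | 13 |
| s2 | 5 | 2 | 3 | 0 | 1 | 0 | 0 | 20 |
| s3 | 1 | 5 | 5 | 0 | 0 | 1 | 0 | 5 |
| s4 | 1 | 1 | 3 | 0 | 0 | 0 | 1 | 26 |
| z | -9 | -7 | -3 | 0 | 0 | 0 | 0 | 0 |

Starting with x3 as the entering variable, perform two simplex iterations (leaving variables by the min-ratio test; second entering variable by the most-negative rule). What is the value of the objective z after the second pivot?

390/11

Ratio test on column x3 — row 1: 13/3 = 13/3; row 2: 20/3 = 20/3; row 3: 5/5 = 1; row 4: 26/3 = 26/3. Minimum is 1 at row 3 (s3 leaves); pivot element 5.
Pivot on row 3; the z-row RHS becomes 0 − (-3)·1 = 3.
Next entering variable (most negative z-row entry -42/5): x1.
Ratio test on column x1 — row 1: 10/(2/5) = 25; row 2: 17/(22/5) = 85/22; row 3: 1/(1/5) = 5; row 4: 23/(2/5) = 115/2. Minimum is 85/22 at row 2 (s2 leaves); pivot element 22/5.
After the second pivot the z-row RHS is 3 − (-42/5)·(85/22) = 390/11.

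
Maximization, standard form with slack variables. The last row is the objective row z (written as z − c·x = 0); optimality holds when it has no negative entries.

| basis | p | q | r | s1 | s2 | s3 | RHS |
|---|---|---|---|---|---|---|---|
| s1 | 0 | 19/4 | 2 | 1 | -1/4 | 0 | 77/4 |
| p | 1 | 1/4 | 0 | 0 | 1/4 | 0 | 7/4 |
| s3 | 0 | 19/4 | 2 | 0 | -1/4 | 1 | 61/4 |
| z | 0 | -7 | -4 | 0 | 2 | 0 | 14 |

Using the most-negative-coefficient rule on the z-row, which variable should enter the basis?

q

Negative z-row entries: q: -7, r: -4.
The most negative is -7 in column q, so q enters.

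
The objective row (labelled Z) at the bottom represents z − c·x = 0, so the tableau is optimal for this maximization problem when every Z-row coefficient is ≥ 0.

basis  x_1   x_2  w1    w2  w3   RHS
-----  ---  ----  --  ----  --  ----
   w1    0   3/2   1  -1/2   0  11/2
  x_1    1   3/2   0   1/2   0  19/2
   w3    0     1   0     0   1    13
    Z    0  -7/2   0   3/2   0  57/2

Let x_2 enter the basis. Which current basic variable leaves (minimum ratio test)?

Column x_2 entries and ratios — w1: (11/2)/(3/2) = 11/3; x_1: (19/2)/(3/2) = 19/3; w3: 13/1 = 13.
Smallest ratio is 11/3 in the row of w1, so w1 leaves.

w1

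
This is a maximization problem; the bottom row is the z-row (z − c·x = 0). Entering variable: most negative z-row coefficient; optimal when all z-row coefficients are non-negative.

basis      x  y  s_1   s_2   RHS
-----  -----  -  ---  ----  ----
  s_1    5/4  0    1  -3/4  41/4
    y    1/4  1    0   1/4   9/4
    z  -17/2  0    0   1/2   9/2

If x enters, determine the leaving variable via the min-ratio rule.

Column x entries and ratios — s_1: (41/4)/(5/4) = 41/5; y: (9/4)/(1/4) = 9.
Smallest ratio is 41/5 in the row of s_1, so s_1 leaves.

s_1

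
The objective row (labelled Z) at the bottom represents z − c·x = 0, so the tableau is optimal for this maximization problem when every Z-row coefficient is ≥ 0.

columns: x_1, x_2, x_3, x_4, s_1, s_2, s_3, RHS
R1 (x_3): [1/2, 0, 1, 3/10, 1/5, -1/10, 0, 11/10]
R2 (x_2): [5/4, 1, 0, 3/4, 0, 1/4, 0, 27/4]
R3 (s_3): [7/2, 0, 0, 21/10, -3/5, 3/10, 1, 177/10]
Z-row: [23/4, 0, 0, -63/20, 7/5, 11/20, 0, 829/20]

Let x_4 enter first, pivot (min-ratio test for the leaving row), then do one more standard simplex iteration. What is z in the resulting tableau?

Ratio test on column x_4 — row 1: (11/10)/(3/10) = 11/3; row 2: (27/4)/(3/4) = 9; row 3: (177/10)/(21/10) = 59/7. Minimum is 11/3 at row 1 (x_3 leaves); pivot element 3/10.
Pivot on row 1; the Z-row RHS becomes 829/20 − (-63/20)·(11/3) = 53.
Next entering variable (most negative Z-row entry -1/2): s_2.
Ratio test on column s_2 — row 1: entry -1/3 ≤ 0; row 2: 4/(1/2) = 8; row 3: 10/1 = 10. Minimum is 8 at row 2 (x_2 leaves); pivot element 1/2.
After the second pivot the Z-row RHS is 53 − (-1/2)·8 = 57.

57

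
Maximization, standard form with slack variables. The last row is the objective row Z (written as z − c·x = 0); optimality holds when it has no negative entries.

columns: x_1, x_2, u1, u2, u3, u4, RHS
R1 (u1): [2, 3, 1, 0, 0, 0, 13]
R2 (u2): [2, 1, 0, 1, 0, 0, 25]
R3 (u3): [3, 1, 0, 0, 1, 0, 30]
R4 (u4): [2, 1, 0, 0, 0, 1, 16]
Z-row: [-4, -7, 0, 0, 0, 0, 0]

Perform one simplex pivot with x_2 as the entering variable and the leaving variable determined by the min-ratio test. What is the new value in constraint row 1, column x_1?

Ratio test on column x_2 — row 1: 13/3 = 13/3; row 2: 25/1 = 25; row 3: 30/1 = 30; row 4: 16/1 = 16. Minimum is 13/3 at row 1 (u1 leaves); pivot element 3.
Divide row 1 by 3; eliminate column x_2 from the other rows.
In the new row 1, the x_1 entry is the old entry divided by the pivot: 2/3 = 2/3.

2/3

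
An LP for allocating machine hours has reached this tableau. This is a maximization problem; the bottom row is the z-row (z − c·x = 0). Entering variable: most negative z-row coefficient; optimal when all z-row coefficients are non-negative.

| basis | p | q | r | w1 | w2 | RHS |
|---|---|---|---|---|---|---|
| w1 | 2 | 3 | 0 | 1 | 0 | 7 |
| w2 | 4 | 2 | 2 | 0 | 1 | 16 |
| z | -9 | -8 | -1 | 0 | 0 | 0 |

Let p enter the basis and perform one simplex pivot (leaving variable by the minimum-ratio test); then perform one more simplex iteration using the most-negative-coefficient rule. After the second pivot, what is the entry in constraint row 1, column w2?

Ratio test on column p — row 1: 7/2 = 7/2; row 2: 16/4 = 4. Minimum is 7/2 at row 1 (w1 leaves); pivot element 2.
Divide row 1 by 2; eliminate column p from the other rows.
Second iteration: most negative z-row entry is -1 in column r, so r enters.
Ratio test on column r — row 1: entry 0 ≤ 0; row 2: 2/2 = 1. Minimum is 1 at row 2 (w2 leaves); pivot element 2.
Divide row 2 by 2; eliminate column r from the other rows.
After both pivots, the entry at constraint row 1, column w2 is 0.

0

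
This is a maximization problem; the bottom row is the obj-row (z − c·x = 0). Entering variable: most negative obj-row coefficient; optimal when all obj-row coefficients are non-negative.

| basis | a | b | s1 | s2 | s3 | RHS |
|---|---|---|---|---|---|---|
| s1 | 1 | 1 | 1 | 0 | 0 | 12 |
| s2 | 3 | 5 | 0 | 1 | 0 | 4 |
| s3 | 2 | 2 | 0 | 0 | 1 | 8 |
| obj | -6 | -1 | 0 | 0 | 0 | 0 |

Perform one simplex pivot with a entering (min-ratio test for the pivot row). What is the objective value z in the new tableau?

8

Ratio test on column a — row 1: 12/1 = 12; row 2: 4/3 = 4/3; row 3: 8/2 = 4. Minimum is 4/3 at row 2 (s2 leaves); pivot element 3.
Pivot on row 2; the obj-row RHS becomes 0 − (-6)·(4/3) = 8.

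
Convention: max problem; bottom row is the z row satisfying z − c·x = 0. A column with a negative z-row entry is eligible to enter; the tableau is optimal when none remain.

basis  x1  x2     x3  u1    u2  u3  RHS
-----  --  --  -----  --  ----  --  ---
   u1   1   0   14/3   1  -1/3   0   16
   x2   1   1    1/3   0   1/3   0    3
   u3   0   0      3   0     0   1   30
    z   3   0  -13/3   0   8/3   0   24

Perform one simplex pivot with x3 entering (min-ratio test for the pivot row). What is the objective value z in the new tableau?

Ratio test on column x3 — row 1: 16/(14/3) = 24/7; row 2: 3/(1/3) = 9; row 3: 30/3 = 10. Minimum is 24/7 at row 1 (u1 leaves); pivot element 14/3.
Pivot on row 1; the z-row RHS becomes 24 − (-13/3)·(24/7) = 272/7.

272/7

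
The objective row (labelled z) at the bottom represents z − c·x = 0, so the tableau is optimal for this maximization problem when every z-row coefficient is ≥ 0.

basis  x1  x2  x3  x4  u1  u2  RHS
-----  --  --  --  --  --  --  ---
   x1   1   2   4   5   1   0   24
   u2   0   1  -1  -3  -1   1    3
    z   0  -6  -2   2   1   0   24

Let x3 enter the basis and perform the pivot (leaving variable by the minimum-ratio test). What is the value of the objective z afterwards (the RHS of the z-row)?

Ratio test on column x3 — row 1: 24/4 = 6; row 2: entry -1 ≤ 0. Minimum is 6 at row 1 (x1 leaves); pivot element 4.
Pivot on row 1; the z-row RHS becomes 24 − (-2)·6 = 36.

36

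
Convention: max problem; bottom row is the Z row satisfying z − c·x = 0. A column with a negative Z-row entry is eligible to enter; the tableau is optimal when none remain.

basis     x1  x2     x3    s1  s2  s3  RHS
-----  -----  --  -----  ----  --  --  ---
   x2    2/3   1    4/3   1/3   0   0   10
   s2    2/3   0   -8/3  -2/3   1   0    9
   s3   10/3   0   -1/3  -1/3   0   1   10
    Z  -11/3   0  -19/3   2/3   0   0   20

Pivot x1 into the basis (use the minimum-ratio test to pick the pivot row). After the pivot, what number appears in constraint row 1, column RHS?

Ratio test on column x1 — row 1: 10/(2/3) = 15; row 2: 9/(2/3) = 27/2; row 3: 10/(10/3) = 3. Minimum is 3 at row 3 (s3 leaves); pivot element 10/3.
Divide row 3 by 10/3; eliminate column x1 from the other rows.
Row 1 update in column RHS: 10 − (2/3)·3 = 8.

8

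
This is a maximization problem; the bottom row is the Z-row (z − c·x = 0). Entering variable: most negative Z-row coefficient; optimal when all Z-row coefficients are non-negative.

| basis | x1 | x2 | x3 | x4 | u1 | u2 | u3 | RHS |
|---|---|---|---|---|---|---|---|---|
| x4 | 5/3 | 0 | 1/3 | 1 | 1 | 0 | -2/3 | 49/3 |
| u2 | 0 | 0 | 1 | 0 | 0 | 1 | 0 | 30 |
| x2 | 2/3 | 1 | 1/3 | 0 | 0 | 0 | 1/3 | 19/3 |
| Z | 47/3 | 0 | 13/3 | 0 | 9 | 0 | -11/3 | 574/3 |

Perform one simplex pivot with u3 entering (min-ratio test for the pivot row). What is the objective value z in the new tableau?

261

Ratio test on column u3 — row 1: entry -2/3 ≤ 0; row 2: entry 0 ≤ 0; row 3: (19/3)/(1/3) = 19. Minimum is 19 at row 3 (x2 leaves); pivot element 1/3.
Pivot on row 3; the Z-row RHS becomes 574/3 − (-11/3)·19 = 261.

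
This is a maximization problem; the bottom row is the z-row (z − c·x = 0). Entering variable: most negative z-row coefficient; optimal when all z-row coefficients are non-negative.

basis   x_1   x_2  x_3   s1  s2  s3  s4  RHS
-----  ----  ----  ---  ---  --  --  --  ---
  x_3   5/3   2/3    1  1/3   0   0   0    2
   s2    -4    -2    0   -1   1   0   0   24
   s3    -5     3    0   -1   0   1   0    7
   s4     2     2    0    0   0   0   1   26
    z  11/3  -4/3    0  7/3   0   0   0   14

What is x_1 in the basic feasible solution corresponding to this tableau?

x_1 is not in the basis, so in the current basic feasible solution x_1 = 0.

0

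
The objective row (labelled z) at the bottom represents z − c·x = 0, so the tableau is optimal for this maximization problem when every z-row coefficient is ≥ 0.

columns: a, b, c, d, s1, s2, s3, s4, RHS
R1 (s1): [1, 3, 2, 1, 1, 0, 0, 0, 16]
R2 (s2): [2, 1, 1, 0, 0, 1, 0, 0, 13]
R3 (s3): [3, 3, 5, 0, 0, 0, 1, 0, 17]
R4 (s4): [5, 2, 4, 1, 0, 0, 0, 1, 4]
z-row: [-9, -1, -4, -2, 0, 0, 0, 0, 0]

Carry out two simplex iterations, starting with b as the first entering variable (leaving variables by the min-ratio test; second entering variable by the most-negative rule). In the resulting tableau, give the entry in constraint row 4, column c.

Ratio test on column b — row 1: 16/3 = 16/3; row 2: 13/1 = 13; row 3: 17/3 = 17/3; row 4: 4/2 = 2. Minimum is 2 at row 4 (s4 leaves); pivot element 2.
Divide row 4 by 2; eliminate column b from the other rows.
Second iteration: most negative z-row entry is -13/2 in column a, so a enters.
Ratio test on column a — row 1: entry -13/2 ≤ 0; row 2: entry -1/2 ≤ 0; row 3: entry -9/2 ≤ 0; row 4: 2/(5/2) = 4/5. Minimum is 4/5 at row 4 (b leaves); pivot element 5/2.
Divide row 4 by 5/2; eliminate column a from the other rows.
After both pivots, the entry at constraint row 4, column c is 4/5.

4/5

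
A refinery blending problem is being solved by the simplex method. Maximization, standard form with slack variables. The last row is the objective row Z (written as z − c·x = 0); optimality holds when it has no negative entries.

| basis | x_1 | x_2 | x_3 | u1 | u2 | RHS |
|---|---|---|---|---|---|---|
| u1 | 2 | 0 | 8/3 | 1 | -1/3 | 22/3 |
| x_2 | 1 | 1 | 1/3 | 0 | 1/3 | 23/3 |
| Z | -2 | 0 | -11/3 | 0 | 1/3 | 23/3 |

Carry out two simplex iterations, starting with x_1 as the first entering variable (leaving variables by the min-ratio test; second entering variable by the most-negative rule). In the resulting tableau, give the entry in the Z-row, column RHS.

71/4

Ratio test on column x_1 — row 1: (22/3)/2 = 11/3; row 2: (23/3)/1 = 23/3. Minimum is 11/3 at row 1 (u1 leaves); pivot element 2.
Divide row 1 by 2; eliminate column x_1 from the other rows.
Second iteration: most negative Z-row entry is -1 in column x_3, so x_3 enters.
Ratio test on column x_3 — row 1: (11/3)/(4/3) = 11/4; row 2: entry -1 ≤ 0. Minimum is 11/4 at row 1 (x_1 leaves); pivot element 4/3.
Divide row 1 by 4/3; eliminate column x_3 from the other rows.
After both pivots, the entry at the Z-row, column RHS is 71/4.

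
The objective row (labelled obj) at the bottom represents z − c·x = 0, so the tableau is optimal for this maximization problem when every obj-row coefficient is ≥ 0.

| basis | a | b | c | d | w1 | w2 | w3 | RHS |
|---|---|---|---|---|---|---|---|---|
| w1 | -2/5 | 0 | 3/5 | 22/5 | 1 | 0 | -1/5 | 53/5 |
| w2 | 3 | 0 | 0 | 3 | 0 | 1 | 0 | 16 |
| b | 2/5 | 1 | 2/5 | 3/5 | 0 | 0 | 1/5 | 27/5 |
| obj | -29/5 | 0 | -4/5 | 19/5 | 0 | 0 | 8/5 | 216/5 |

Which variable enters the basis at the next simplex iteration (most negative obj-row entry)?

Negative obj-row entries: a: -29/5, c: -4/5.
The most negative is -29/5 in column a, so a enters.

a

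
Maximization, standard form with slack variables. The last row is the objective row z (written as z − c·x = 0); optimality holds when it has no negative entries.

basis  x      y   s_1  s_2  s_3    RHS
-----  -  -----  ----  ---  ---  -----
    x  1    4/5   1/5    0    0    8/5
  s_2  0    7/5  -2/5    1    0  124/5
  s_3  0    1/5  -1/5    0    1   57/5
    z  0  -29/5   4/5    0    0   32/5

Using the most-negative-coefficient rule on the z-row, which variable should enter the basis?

Negative z-row entries: y: -29/5.
The most negative is -29/5 in column y, so y enters.

y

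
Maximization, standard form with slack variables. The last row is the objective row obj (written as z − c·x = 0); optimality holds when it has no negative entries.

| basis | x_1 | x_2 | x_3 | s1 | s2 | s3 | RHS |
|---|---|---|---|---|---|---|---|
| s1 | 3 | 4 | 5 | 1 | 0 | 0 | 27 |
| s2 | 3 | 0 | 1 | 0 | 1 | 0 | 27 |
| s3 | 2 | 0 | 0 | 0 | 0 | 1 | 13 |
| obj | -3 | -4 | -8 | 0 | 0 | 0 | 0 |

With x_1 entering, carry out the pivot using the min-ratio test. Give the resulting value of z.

39/2

Ratio test on column x_1 — row 1: 27/3 = 9; row 2: 27/3 = 9; row 3: 13/2 = 13/2. Minimum is 13/2 at row 3 (s3 leaves); pivot element 2.
Pivot on row 3; the obj-row RHS becomes 0 − (-3)·(13/2) = 39/2.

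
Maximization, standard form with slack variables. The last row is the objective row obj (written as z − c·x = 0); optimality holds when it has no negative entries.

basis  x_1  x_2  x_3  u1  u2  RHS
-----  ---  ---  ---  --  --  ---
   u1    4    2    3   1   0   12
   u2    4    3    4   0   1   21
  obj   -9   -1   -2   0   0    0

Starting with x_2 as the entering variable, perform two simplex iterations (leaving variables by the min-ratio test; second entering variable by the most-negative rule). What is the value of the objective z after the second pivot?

27

Ratio test on column x_2 — row 1: 12/2 = 6; row 2: 21/3 = 7. Minimum is 6 at row 1 (u1 leaves); pivot element 2.
Pivot on row 1; the obj-row RHS becomes 0 − (-1)·6 = 6.
Next entering variable (most negative obj-row entry -7): x_1.
Ratio test on column x_1 — row 1: 6/2 = 3; row 2: entry -2 ≤ 0. Minimum is 3 at row 1 (x_2 leaves); pivot element 2.
After the second pivot the obj-row RHS is 6 − (-7)·3 = 27.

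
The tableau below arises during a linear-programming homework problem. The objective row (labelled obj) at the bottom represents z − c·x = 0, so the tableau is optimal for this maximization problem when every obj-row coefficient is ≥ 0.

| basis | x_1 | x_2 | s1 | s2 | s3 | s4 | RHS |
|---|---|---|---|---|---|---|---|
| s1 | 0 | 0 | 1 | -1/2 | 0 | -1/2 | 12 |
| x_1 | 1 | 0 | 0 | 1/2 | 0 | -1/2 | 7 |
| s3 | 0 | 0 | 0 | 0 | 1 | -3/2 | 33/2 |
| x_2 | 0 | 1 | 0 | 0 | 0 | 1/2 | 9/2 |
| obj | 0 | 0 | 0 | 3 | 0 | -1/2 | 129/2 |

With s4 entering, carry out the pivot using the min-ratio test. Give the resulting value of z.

69

Ratio test on column s4 — row 1: entry -1/2 ≤ 0; row 2: entry -1/2 ≤ 0; row 3: entry -3/2 ≤ 0; row 4: (9/2)/(1/2) = 9. Minimum is 9 at row 4 (x_2 leaves); pivot element 1/2.
Pivot on row 4; the obj-row RHS becomes 129/2 − (-1/2)·9 = 69.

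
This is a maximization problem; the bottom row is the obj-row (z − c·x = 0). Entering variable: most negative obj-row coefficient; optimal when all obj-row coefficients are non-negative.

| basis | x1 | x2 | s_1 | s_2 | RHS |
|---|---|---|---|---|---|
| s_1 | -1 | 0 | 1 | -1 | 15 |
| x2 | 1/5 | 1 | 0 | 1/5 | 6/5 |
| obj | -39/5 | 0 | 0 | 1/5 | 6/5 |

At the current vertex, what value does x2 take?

6/5

x2 is basic (row 2); its value is the RHS of that row, 6/5.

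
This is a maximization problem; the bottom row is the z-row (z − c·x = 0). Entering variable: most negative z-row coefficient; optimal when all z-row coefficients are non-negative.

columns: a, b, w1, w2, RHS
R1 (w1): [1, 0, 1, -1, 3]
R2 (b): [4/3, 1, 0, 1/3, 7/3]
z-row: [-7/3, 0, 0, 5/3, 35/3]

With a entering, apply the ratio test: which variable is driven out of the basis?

b

Column a entries and ratios — w1: 3/1 = 3; b: (7/3)/(4/3) = 7/4.
Smallest ratio is 7/4 in the row of b, so b leaves.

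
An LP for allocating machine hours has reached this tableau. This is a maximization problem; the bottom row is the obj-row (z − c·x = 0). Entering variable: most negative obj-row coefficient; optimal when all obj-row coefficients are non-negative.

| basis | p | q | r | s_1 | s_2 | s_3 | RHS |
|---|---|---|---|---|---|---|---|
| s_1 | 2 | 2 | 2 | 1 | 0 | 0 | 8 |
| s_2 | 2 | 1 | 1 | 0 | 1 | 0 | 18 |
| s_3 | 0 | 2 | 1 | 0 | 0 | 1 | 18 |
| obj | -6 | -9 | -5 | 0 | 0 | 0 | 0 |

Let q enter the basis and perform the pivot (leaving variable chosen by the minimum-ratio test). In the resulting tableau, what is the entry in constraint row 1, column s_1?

1/2

Ratio test on column q — row 1: 8/2 = 4; row 2: 18/1 = 18; row 3: 18/2 = 9. Minimum is 4 at row 1 (s_1 leaves); pivot element 2.
Divide row 1 by 2; eliminate column q from the other rows.
In the new row 1, the s_1 entry is the old entry divided by the pivot: 1/2 = 1/2.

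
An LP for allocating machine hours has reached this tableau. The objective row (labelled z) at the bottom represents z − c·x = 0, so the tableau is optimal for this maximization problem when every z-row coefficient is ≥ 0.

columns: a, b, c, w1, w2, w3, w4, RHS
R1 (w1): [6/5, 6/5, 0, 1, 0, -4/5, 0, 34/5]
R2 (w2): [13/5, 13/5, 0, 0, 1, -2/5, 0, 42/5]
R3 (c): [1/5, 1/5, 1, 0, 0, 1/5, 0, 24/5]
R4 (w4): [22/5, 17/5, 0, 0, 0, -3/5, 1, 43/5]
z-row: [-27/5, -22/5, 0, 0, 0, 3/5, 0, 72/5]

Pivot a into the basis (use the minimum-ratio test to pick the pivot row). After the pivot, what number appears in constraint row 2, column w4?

Ratio test on column a — row 1: (34/5)/(6/5) = 17/3; row 2: (42/5)/(13/5) = 42/13; row 3: (24/5)/(1/5) = 24; row 4: (43/5)/(22/5) = 43/22. Minimum is 43/22 at row 4 (w4 leaves); pivot element 22/5.
Divide row 4 by 22/5; eliminate column a from the other rows.
Row 2 update in column w4: 0 − (13/5)·(5/22) = -13/22.

-13/22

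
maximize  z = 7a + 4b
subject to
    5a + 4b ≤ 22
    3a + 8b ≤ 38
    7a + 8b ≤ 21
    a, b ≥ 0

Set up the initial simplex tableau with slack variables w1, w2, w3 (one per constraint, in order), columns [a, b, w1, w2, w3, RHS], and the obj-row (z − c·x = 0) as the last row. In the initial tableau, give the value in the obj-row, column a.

The obj-row carries the negated objective coefficients: the a entry is -7.

-7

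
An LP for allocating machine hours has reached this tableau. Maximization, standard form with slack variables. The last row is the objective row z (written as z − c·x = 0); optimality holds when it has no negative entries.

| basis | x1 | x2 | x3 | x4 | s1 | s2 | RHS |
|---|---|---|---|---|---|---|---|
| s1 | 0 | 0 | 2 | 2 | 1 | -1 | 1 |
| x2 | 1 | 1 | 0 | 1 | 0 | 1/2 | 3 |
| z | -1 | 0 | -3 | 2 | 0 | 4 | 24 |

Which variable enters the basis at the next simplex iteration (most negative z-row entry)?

x3

Negative z-row entries: x1: -1, x3: -3.
The most negative is -3 in column x3, so x3 enters.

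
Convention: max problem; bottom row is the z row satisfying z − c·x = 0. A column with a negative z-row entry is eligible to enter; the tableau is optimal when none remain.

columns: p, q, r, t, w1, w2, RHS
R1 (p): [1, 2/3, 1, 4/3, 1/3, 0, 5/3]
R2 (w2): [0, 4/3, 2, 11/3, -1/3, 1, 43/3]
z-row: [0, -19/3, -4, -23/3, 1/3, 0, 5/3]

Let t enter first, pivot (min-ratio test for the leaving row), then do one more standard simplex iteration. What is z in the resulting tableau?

Ratio test on column t — row 1: (5/3)/(4/3) = 5/4; row 2: (43/3)/(11/3) = 43/11. Minimum is 5/4 at row 1 (p leaves); pivot element 4/3.
Pivot on row 1; the z-row RHS becomes 5/3 − (-23/3)·(5/4) = 45/4.
Next entering variable (most negative z-row entry -5/2): q.
Ratio test on column q — row 1: (5/4)/(1/2) = 5/2; row 2: entry -1/2 ≤ 0. Minimum is 5/2 at row 1 (t leaves); pivot element 1/2.
After the second pivot the z-row RHS is 45/4 − (-5/2)·(5/2) = 35/2.

35/2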